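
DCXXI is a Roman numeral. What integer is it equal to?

DCXXI: D=500, C=100, X=10, X=10, I=1
500 + 100 + 10 + 10 + 1 = 621

621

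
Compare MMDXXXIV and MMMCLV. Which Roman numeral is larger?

MMDXXXIV = 2534
MMMCLV = 3155
3155 is larger

MMMCLV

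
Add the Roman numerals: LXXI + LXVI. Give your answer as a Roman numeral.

LXXI = 71
LXVI = 66
71 + 66 = 137

CXXXVII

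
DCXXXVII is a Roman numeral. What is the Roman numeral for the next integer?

DCXXXVII = 637, so the next integer is 637 + 1 = 638

DCXXXVIII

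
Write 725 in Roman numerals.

Convert 725 to Roman numerals:
  725 contains 1×500 (D)
  225 contains 2×100 (CC)
  25 contains 2×10 (XX)
  5 contains 1×5 (V)

DCCXXV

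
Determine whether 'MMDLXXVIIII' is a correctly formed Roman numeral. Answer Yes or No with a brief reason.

'MMDLXXVIIII': More than 3 consecutive I's

No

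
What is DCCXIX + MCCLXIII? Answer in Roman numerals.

DCCXIX = 719
MCCLXIII = 1263
719 + 1263 = 1982

MCMLXXXII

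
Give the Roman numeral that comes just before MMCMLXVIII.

MMCMLXVIII = 2968, so the previous integer is 2968 - 1 = 2967

MMCMLXVII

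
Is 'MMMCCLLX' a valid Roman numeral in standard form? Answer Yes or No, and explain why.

'MMMCCLLX': L should not appear more than once

No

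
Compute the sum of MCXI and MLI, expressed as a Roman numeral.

MCXI = 1111
MLI = 1051
1111 + 1051 = 2162

MMCLXII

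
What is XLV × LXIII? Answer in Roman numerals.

XLV = 45
LXIII = 63
45 × 63 = 2835

MMDCCCXXXV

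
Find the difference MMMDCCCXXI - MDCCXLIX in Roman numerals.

MMMDCCCXXI = 3821
MDCCXLIX = 1749
3821 - 1749 = 2072

MMLXXII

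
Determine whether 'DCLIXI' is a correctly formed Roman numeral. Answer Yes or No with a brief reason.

'DCLIXI': I cannot come right after the subtractive pair IX: once I is subtracted in IX, the next symbol must be smaller than I

No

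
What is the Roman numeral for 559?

Convert 559 to Roman numerals:
  559 contains 1×500 (D)
  59 contains 1×50 (L)
  9 contains 1×9 (IX)

DLIX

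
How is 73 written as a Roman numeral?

Convert 73 to Roman numerals:
  73 contains 1×50 (L)
  23 contains 2×10 (XX)
  3 contains 3×1 (III)

LXXIII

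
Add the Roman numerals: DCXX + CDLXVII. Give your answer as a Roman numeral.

DCXX = 620
CDLXVII = 467
620 + 467 = 1087

MLXXXVII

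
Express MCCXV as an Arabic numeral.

MCCXV: M=1000, C=100, C=100, X=10, V=5
1000 + 100 + 100 + 10 + 5 = 1215

1215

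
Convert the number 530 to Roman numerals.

Convert 530 to Roman numerals:
  530 contains 1×500 (D)
  30 contains 3×10 (XXX)

DXXX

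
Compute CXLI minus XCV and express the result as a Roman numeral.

CXLI = 141
XCV = 95
141 - 95 = 46

XLVI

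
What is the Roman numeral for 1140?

Convert 1140 to Roman numerals:
  1140 contains 1×1000 (M)
  140 contains 1×100 (C)
  40 contains 1×40 (XL)

MCXL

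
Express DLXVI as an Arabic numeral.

DLXVI: D=500, L=50, X=10, V=5, I=1
500 + 50 + 10 + 5 + 1 = 566

566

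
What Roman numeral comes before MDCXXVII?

MDCXXVII = 1627; previous is 1626

MDCXXVI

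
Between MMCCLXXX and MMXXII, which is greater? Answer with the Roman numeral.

MMCCLXXX = 2280
MMXXII = 2022
2280 is larger

MMCCLXXX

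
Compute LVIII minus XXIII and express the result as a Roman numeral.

LVIII = 58
XXIII = 23
58 - 23 = 35

XXXV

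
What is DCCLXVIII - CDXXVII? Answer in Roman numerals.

DCCLXVIII = 768
CDXXVII = 427
768 - 427 = 341

CCCXLI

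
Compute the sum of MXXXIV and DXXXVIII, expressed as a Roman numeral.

MXXXIV = 1034
DXXXVIII = 538
1034 + 538 = 1572

MDLXXII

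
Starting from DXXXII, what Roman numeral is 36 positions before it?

DXXXII = 532
532 - 36 = 496

CDXCVI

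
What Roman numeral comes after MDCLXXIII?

MDCLXXIII = 1673, so the next integer is 1673 + 1 = 1674

MDCLXXIV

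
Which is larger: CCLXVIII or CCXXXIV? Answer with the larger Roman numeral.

CCLXVIII = 268
CCXXXIV = 234
268 is larger

CCLXVIII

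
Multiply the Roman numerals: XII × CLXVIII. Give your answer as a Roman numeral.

XII = 12
CLXVIII = 168
12 × 168 = 2016

MMXVI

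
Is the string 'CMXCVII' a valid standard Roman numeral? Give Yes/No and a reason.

'CMXCVII': Check the rules: uses only the symbols I, V, X, L, C, D, M; no symbol is repeated more than three times in a row; V, L and D each appear at most once; the only places a smaller symbol precedes a larger one are the allowed subtractive pairs CM, XC, the symbol right after such a pair (if any) is smaller than the pair's first symbol, and otherwise the values never increase from left to right. Value: CM (900) + XC (90) + V (5) + I (1) + I (1) = 997. So it is a valid standard Roman numeral.

Yes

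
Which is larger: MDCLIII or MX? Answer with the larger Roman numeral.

MDCLIII = 1653
MX = 1010
1653 is larger

MDCLIII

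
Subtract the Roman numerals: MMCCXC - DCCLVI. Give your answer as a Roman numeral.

MMCCXC = 2290
DCCLVI = 756
2290 - 756 = 1534

MDXXXIV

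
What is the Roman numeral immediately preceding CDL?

CDL = 450; previous is 449

CDXLIX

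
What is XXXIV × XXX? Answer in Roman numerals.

XXXIV = 34
XXX = 30
34 × 30 = 1020

MXX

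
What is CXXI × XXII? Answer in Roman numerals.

CXXI = 121
XXII = 22
121 × 22 = 2662

MMDCLXII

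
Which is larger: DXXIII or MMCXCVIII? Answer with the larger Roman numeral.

DXXIII = 523
MMCXCVIII = 2198
2198 is larger

MMCXCVIII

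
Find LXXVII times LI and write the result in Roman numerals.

LXXVII = 77
LI = 51
77 × 51 = 3927

MMMCMXXVII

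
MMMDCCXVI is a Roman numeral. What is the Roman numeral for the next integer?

MMMDCCXVI = 3716, so the next integer is 3716 + 1 = 3717

MMMDCCXVII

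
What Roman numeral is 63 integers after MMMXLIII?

MMMXLIII = 3043
3043 + 63 = 3106

MMMCVI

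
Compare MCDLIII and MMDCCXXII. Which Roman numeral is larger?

MCDLIII = 1453
MMDCCXXII = 2722
2722 is larger

MMDCCXXII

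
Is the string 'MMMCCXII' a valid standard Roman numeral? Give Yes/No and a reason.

'MMMCCXII': Check the rules: uses only the symbols I, V, X, L, C, D, M; no symbol is repeated more than three times in a row; V, L and D each appear at most once; no smaller symbol precedes a larger one (values never increase from left to right). Value: M (1000) + M (1000) + M (1000) + C (100) + C (100) + X (10) + I (1) + I (1) = 3212. So it is a valid standard Roman numeral.

Yes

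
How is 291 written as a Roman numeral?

Convert 291 to Roman numerals:
  291 contains 2×100 (CC)
  91 contains 1×90 (XC)
  1 contains 1×1 (I)

CCXCI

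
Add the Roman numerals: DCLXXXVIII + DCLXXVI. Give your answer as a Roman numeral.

DCLXXXVIII = 688
DCLXXVI = 676
688 + 676 = 1364

MCCCLXIV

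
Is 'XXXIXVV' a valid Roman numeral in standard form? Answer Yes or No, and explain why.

'XXXIXVV': V should not appear more than once

No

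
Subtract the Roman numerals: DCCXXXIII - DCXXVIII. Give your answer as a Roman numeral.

DCCXXXIII = 733
DCXXVIII = 628
733 - 628 = 105

CV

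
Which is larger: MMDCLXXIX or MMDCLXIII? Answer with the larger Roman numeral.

MMDCLXXIX = 2679
MMDCLXIII = 2663
2679 is larger

MMDCLXXIX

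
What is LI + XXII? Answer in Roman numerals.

LI = 51
XXII = 22
51 + 22 = 73

LXXIII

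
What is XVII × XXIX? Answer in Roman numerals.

XVII = 17
XXIX = 29
17 × 29 = 493

CDXCIII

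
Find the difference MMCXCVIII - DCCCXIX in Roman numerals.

MMCXCVIII = 2198
DCCCXIX = 819
2198 - 819 = 1379

MCCCLXXIX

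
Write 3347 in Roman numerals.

Convert 3347 to Roman numerals:
  3347 contains 3×1000 (MMM)
  347 contains 3×100 (CCC)
  47 contains 1×40 (XL)
  7 contains 1×5 (V)
  2 contains 2×1 (II)

MMMCCCXLVII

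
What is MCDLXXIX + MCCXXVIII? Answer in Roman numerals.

MCDLXXIX = 1479
MCCXXVIII = 1228
1479 + 1228 = 2707

MMDCCVII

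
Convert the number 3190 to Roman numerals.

Convert 3190 to Roman numerals:
  3190 contains 3×1000 (MMM)
  190 contains 1×100 (C)
  90 contains 1×90 (XC)

MMMCXC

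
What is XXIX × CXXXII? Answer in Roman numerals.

XXIX = 29
CXXXII = 132
29 × 132 = 3828

MMMDCCCXXVIII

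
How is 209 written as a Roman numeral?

Convert 209 to Roman numerals:
  209 contains 2×100 (CC)
  9 contains 1×9 (IX)

CCIX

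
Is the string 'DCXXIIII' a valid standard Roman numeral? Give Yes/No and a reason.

'DCXXIIII': More than 3 consecutive I's

No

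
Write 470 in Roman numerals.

Convert 470 to Roman numerals:
  470 contains 1×400 (CD)
  70 contains 1×50 (L)
  20 contains 2×10 (XX)

CDLXX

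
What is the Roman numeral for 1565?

Convert 1565 to Roman numerals:
  1565 contains 1×1000 (M)
  565 contains 1×500 (D)
  65 contains 1×50 (L)
  15 contains 1×10 (X)
  5 contains 1×5 (V)

MDLXV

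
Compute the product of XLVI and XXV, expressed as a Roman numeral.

XLVI = 46
XXV = 25
46 × 25 = 1150

MCL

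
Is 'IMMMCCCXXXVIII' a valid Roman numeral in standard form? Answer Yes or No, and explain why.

'IMMMCCCXXXVIII': Invalid subtractive combination: IM

No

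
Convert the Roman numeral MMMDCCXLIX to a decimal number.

MMMDCCXLIX: M=1000, M=1000, M=1000, D=500, C=100, C=100, XL=40, IX=9
1000 + 1000 + 1000 + 500 + 100 + 100 + 40 + 9 = 3749

3749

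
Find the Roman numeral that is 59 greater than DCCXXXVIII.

DCCXXXVIII = 738
738 + 59 = 797

DCCXCVII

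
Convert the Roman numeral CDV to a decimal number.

CDV: CD=400, V=5
400 + 5 = 405

405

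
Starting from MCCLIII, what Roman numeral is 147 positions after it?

MCCLIII = 1253
1253 + 147 = 1400

MCD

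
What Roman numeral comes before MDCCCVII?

MDCCCVII = 1807, so the previous integer is 1807 - 1 = 1806

MDCCCVI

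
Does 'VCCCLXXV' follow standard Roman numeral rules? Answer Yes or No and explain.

'VCCCLXXV': V should not appear more than once

No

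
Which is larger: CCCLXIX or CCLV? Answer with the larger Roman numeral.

CCCLXIX = 369
CCLV = 255
369 is larger

CCCLXIX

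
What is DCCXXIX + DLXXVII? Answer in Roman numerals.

DCCXXIX = 729
DLXXVII = 577
729 + 577 = 1306

MCCCVI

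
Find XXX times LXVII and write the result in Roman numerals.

XXX = 30
LXVII = 67
30 × 67 = 2010

MMX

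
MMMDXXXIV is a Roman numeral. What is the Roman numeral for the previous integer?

MMMDXXXIV = 3534; previous is 3533

MMMDXXXIII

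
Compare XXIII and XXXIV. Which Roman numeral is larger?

XXIII = 23
XXXIV = 34
34 is larger

XXXIV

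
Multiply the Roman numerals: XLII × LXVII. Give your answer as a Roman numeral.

XLII = 42
LXVII = 67
42 × 67 = 2814

MMDCCCXIV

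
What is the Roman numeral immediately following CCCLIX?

CCCLIX = 359, so the next integer is 359 + 1 = 360

CCCLX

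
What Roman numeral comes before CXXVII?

CXXVII = 127; previous is 126

CXXVI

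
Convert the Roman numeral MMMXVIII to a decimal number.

MMMXVIII: M=1000, M=1000, M=1000, X=10, V=5, I=1, I=1, I=1
1000 + 1000 + 1000 + 10 + 5 + 1 + 1 + 1 = 3018

3018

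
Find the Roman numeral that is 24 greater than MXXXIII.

MXXXIII = 1033
1033 + 24 = 1057

MLVII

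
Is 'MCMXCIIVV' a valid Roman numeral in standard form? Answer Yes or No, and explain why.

'MCMXCIIVV': V should not appear more than once

No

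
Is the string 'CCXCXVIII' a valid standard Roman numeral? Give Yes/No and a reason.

'CCXCXVIII': X cannot come right after the subtractive pair XC: once X is subtracted in XC, the next symbol must be smaller than X

No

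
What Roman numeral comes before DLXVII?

DLXVII = 567, so the previous integer is 567 - 1 = 566

DLXVI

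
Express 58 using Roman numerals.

Convert 58 to Roman numerals:
  58 contains 1×50 (L)
  8 contains 1×5 (V)
  3 contains 3×1 (III)

LVIII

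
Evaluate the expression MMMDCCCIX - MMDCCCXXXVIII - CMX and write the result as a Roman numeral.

MMMDCCCIX = 3809, MMDCCCXXXVIII = 2838, CMX = 910
3809 - 2838 = 971
971 - 910 = 61

LXI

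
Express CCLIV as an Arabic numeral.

CCLIV: C=100, C=100, L=50, IV=4
100 + 100 + 50 + 4 = 254

254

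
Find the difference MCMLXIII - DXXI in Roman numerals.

MCMLXIII = 1963
DXXI = 521
1963 - 521 = 1442

MCDXLII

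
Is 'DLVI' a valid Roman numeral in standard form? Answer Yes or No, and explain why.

'DLVI': Check the rules: uses only the symbols I, V, X, L, C, D, M; no symbol is repeated more than three times in a row; V, L and D each appear at most once; no smaller symbol precedes a larger one (values never increase from left to right). Value: D (500) + L (50) + V (5) + I (1) = 556. So it is a valid standard Roman numeral.

Yes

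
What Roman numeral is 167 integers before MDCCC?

MDCCC = 1800
1800 - 167 = 1633

MDCXXXIII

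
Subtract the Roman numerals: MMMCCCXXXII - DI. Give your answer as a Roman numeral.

MMMCCCXXXII = 3332
DI = 501
3332 - 501 = 2831

MMDCCCXXXI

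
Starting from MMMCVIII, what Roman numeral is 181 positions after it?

MMMCVIII = 3108
3108 + 181 = 3289

MMMCCLXXXIX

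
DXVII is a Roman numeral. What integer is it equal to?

DXVII: D=500, X=10, V=5, I=1, I=1
500 + 10 + 5 + 1 + 1 = 517

517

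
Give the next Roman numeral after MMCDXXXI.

MMCDXXXI = 2431, so the next integer is 2431 + 1 = 2432

MMCDXXXII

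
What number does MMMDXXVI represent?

MMMDXXVI: M=1000, M=1000, M=1000, D=500, X=10, X=10, V=5, I=1
1000 + 1000 + 1000 + 500 + 10 + 10 + 5 + 1 = 3526

3526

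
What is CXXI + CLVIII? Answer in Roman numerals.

CXXI = 121
CLVIII = 158
121 + 158 = 279

CCLXXIX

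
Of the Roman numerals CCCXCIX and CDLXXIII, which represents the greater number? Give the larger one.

CCCXCIX = 399
CDLXXIII = 473
473 is larger

CDLXXIII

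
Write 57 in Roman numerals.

Convert 57 to Roman numerals:
  57 contains 1×50 (L)
  7 contains 1×5 (V)
  2 contains 2×1 (II)

LVII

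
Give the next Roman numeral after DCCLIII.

DCCLIII = 753; next is 754

DCCLIV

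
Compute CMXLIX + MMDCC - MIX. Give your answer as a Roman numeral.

CMXLIX = 949, MMDCC = 2700, MIX = 1009
949 + 2700 = 3649
3649 - 1009 = 2640

MMDCXL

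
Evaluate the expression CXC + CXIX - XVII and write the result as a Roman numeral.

CXC = 190, CXIX = 119, XVII = 17
190 + 119 = 309
309 - 17 = 292

CCXCII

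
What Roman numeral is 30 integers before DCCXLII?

DCCXLII = 742
742 - 30 = 712

DCCXII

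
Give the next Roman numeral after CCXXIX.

CCXXIX = 229, so the next integer is 229 + 1 = 230

CCXXX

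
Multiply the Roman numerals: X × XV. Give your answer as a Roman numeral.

X = 10
XV = 15
10 × 15 = 150

CL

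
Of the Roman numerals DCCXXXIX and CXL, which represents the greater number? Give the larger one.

DCCXXXIX = 739
CXL = 140
739 is larger

DCCXXXIX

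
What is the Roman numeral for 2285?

Convert 2285 to Roman numerals:
  2285 contains 2×1000 (MM)
  285 contains 2×100 (CC)
  85 contains 1×50 (L)
  35 contains 3×10 (XXX)
  5 contains 1×5 (V)

MMCCLXXXV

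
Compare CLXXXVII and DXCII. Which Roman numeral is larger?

CLXXXVII = 187
DXCII = 592
592 is larger

DXCII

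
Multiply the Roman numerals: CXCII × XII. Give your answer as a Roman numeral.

CXCII = 192
XII = 12
192 × 12 = 2304

MMCCCIV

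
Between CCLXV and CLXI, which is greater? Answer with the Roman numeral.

CCLXV = 265
CLXI = 161
265 is larger

CCLXV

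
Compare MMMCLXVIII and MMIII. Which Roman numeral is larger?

MMMCLXVIII = 3168
MMIII = 2003
3168 is larger

MMMCLXVIII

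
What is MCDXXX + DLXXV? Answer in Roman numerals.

MCDXXX = 1430
DLXXV = 575
1430 + 575 = 2005

MMV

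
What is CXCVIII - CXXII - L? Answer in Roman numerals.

CXCVIII = 198, CXXII = 122, L = 50
198 - 122 = 76
76 - 50 = 26

XXVI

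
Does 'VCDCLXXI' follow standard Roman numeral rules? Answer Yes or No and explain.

'VCDCLXXI': Invalid subtractive combination: VC

No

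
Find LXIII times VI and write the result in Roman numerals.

LXIII = 63
VI = 6
63 × 6 = 378

CCCLXXVIII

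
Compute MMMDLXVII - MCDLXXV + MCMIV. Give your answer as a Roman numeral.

MMMDLXVII = 3567, MCDLXXV = 1475, MCMIV = 1904
3567 - 1475 = 2092
2092 + 1904 = 3996

MMMCMXCVI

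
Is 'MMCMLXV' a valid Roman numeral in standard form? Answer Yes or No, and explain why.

'MMCMLXV': Check the rules: uses only the symbols I, V, X, L, C, D, M; no symbol is repeated more than three times in a row; V, L and D each appear at most once; the only place a smaller symbol precedes a larger one is the allowed subtractive pair CM, the symbol right after such a pair (if any) is smaller than the pair's first symbol, and otherwise the values never increase from left to right. Value: M (1000) + M (1000) + CM (900) + L (50) + X (10) + V (5) = 2965. So it is a valid standard Roman numeral.

Yes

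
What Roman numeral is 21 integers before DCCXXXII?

DCCXXXII = 732
732 - 21 = 711

DCCXI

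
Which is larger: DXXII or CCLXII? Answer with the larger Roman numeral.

DXXII = 522
CCLXII = 262
522 is larger

DXXII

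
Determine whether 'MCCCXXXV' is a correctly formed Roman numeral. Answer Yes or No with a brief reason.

'MCCCXXXV': Check the rules: uses only the symbols I, V, X, L, C, D, M; no symbol is repeated more than three times in a row; V, L and D each appear at most once; no smaller symbol precedes a larger one (values never increase from left to right). Value: M (1000) + C (100) + C (100) + C (100) + X (10) + X (10) + X (10) + V (5) = 1335. So it is a valid standard Roman numeral.

Yes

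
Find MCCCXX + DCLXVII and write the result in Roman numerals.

MCCCXX = 1320
DCLXVII = 667
1320 + 667 = 1987

MCMLXXXVII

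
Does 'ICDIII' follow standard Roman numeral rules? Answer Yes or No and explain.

'ICDIII': Invalid subtractive combination: IC

No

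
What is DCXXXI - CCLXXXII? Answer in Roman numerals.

DCXXXI = 631
CCLXXXII = 282
631 - 282 = 349

CCCXLIX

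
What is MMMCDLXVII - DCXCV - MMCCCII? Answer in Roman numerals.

MMMCDLXVII = 3467, DCXCV = 695, MMCCCII = 2302
3467 - 695 = 2772
2772 - 2302 = 470

CDLXX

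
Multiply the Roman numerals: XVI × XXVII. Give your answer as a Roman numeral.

XVI = 16
XXVII = 27
16 × 27 = 432

CDXXXII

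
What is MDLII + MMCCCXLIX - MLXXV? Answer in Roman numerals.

MDLII = 1552, MMCCCXLIX = 2349, MLXXV = 1075
1552 + 2349 = 3901
3901 - 1075 = 2826

MMDCCCXXVI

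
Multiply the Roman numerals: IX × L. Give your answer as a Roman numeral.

IX = 9
L = 50
9 × 50 = 450

CDL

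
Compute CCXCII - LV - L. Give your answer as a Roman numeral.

CCXCII = 292, LV = 55, L = 50
292 - 55 = 237
237 - 50 = 187

CLXXXVII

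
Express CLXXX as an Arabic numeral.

CLXXX: C=100, L=50, X=10, X=10, X=10
100 + 50 + 10 + 10 + 10 = 180

180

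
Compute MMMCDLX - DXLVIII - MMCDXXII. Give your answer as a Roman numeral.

MMMCDLX = 3460, DXLVIII = 548, MMCDXXII = 2422
3460 - 548 = 2912
2912 - 2422 = 490

CDXC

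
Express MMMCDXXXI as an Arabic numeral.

MMMCDXXXI: M=1000, M=1000, M=1000, CD=400, X=10, X=10, X=10, I=1
1000 + 1000 + 1000 + 400 + 10 + 10 + 10 + 1 = 3431

3431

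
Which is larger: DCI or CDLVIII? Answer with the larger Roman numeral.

DCI = 601
CDLVIII = 458
601 is larger

DCI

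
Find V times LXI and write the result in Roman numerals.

V = 5
LXI = 61
5 × 61 = 305

CCCV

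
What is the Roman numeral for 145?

Convert 145 to Roman numerals:
  145 contains 1×100 (C)
  45 contains 1×40 (XL)
  5 contains 1×5 (V)

CXLV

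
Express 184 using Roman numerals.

Convert 184 to Roman numerals:
  184 contains 1×100 (C)
  84 contains 1×50 (L)
  34 contains 3×10 (XXX)
  4 contains 1×4 (IV)

CLXXXIV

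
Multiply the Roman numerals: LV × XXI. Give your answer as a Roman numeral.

LV = 55
XXI = 21
55 × 21 = 1155

MCLV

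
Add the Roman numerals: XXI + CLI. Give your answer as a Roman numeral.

XXI = 21
CLI = 151
21 + 151 = 172

CLXXII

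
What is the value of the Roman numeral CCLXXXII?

CCLXXXII: C=100, C=100, L=50, X=10, X=10, X=10, I=1, I=1
100 + 100 + 50 + 10 + 10 + 10 + 1 + 1 = 282

282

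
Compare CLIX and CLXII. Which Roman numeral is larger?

CLIX = 159
CLXII = 162
162 is larger

CLXII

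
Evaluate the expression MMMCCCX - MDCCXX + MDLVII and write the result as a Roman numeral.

MMMCCCX = 3310, MDCCXX = 1720, MDLVII = 1557
3310 - 1720 = 1590
1590 + 1557 = 3147

MMMCXLVII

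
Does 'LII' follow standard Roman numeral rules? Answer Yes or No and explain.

'LII': Check the rules: uses only the symbols I, V, X, L, C, D, M; no symbol is repeated more than three times in a row; V, L and D each appear at most once; no smaller symbol precedes a larger one (values never increase from left to right). Value: L (50) + I (1) + I (1) = 52. So it is a valid standard Roman numeral.

Yes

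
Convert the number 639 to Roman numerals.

Convert 639 to Roman numerals:
  639 contains 1×500 (D)
  139 contains 1×100 (C)
  39 contains 3×10 (XXX)
  9 contains 1×9 (IX)

DCXXXIX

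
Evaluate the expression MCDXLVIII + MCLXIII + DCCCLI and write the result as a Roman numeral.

MCDXLVIII = 1448, MCLXIII = 1163, DCCCLI = 851
1448 + 1163 = 2611
2611 + 851 = 3462

MMMCDLXII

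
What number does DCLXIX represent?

DCLXIX: D=500, C=100, L=50, X=10, IX=9
500 + 100 + 50 + 10 + 9 = 669

669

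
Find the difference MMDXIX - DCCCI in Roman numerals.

MMDXIX = 2519
DCCCI = 801
2519 - 801 = 1718

MDCCXVIII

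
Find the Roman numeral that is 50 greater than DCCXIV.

DCCXIV = 714
714 + 50 = 764

DCCLXIV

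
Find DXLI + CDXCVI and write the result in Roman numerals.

DXLI = 541
CDXCVI = 496
541 + 496 = 1037

MXXXVII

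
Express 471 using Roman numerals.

Convert 471 to Roman numerals:
  471 contains 1×400 (CD)
  71 contains 1×50 (L)
  21 contains 2×10 (XX)
  1 contains 1×1 (I)

CDLXXI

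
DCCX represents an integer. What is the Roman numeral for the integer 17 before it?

DCCX = 710
710 - 17 = 693

DCXCIII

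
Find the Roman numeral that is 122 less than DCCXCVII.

DCCXCVII = 797
797 - 122 = 675

DCLXXV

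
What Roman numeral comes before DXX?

DXX = 520, so the previous integer is 520 - 1 = 519

DXIX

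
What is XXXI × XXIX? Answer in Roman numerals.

XXXI = 31
XXIX = 29
31 × 29 = 899

DCCCXCIX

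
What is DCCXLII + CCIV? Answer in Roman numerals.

DCCXLII = 742
CCIV = 204
742 + 204 = 946

CMXLVI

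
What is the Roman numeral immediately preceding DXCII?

DXCII = 592, so the previous integer is 592 - 1 = 591

DXCI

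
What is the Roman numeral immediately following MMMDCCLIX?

MMMDCCLIX = 3759; next is 3760

MMMDCCLX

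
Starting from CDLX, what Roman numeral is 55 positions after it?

CDLX = 460
460 + 55 = 515

DXV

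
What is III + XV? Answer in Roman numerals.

III = 3
XV = 15
3 + 15 = 18

XVIII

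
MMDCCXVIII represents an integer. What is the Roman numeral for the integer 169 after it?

MMDCCXVIII = 2718
2718 + 169 = 2887

MMDCCCLXXXVII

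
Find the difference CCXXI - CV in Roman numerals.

CCXXI = 221
CV = 105
221 - 105 = 116

CXVI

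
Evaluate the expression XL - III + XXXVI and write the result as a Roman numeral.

XL = 40, III = 3, XXXVI = 36
40 - 3 = 37
37 + 36 = 73

LXXIII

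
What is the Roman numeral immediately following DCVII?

DCVII = 607, so the next integer is 607 + 1 = 608

DCVIII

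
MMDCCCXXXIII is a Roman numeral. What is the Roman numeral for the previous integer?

MMDCCCXXXIII = 2833, so the previous integer is 2833 - 1 = 2832

MMDCCCXXXII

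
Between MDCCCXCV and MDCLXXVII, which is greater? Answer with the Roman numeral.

MDCCCXCV = 1895
MDCLXXVII = 1677
1895 is larger

MDCCCXCV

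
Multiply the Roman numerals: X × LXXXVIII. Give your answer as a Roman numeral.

X = 10
LXXXVIII = 88
10 × 88 = 880

DCCCLXXX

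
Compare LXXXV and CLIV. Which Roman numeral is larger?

LXXXV = 85
CLIV = 154
154 is larger

CLIV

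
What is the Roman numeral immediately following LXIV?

LXIV = 64, so the next integer is 64 + 1 = 65

LXV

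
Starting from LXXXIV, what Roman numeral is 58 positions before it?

LXXXIV = 84
84 - 58 = 26

XXVI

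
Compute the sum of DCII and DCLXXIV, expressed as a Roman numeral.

DCII = 602
DCLXXIV = 674
602 + 674 = 1276

MCCLXXVI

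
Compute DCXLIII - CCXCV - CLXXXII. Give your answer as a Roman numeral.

DCXLIII = 643, CCXCV = 295, CLXXXII = 182
643 - 295 = 348
348 - 182 = 166

CLXVI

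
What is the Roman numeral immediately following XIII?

XIII = 13; next is 14

XIV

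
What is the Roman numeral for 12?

Convert 12 to Roman numerals:
  12 contains 1×10 (X)
  2 contains 2×1 (II)

XII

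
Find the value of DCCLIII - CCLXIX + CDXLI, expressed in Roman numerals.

DCCLIII = 753, CCLXIX = 269, CDXLI = 441
753 - 269 = 484
484 + 441 = 925

CMXXV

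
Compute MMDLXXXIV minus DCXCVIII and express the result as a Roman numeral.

MMDLXXXIV = 2584
DCXCVIII = 698
2584 - 698 = 1886

MDCCCLXXXVI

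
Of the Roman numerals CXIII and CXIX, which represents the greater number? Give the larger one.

CXIII = 113
CXIX = 119
119 is larger

CXIX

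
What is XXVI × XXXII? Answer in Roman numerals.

XXVI = 26
XXXII = 32
26 × 32 = 832

DCCCXXXII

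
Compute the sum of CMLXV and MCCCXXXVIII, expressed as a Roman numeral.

CMLXV = 965
MCCCXXXVIII = 1338
965 + 1338 = 2303

MMCCCIII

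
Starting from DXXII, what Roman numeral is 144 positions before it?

DXXII = 522
522 - 144 = 378

CCCLXXVIII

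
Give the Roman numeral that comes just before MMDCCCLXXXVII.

MMDCCCLXXXVII = 2887, so the previous integer is 2887 - 1 = 2886

MMDCCCLXXXVI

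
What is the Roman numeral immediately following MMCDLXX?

MMCDLXX = 2470, so the next integer is 2470 + 1 = 2471

MMCDLXXI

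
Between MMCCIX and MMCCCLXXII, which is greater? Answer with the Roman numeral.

MMCCIX = 2209
MMCCCLXXII = 2372
2372 is larger

MMCCCLXXII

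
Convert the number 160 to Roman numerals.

Convert 160 to Roman numerals:
  160 contains 1×100 (C)
  60 contains 1×50 (L)
  10 contains 1×10 (X)

CLX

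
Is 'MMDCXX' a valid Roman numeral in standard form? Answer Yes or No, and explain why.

'MMDCXX': Check the rules: uses only the symbols I, V, X, L, C, D, M; no symbol is repeated more than three times in a row; V, L and D each appear at most once; no smaller symbol precedes a larger one (values never increase from left to right). Value: M (1000) + M (1000) + D (500) + C (100) + X (10) + X (10) = 2620. So it is a valid standard Roman numeral.

Yes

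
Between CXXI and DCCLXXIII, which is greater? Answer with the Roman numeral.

CXXI = 121
DCCLXXIII = 773
773 is larger

DCCLXXIII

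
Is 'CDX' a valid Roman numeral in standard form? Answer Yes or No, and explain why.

'CDX': Check the rules: uses only the symbols I, V, X, L, C, D, M; no symbol is repeated more than three times in a row; V, L and D each appear at most once; the only place a smaller symbol precedes a larger one is the allowed subtractive pair CD, the symbol right after such a pair (if any) is smaller than the pair's first symbol, and otherwise the values never increase from left to right. Value: CD (400) + X (10) = 410. So it is a valid standard Roman numeral.

Yes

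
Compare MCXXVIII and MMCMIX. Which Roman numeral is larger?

MCXXVIII = 1128
MMCMIX = 2909
2909 is larger

MMCMIX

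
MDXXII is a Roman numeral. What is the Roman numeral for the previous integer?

MDXXII = 1522; previous is 1521

MDXXI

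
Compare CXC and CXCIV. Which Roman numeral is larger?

CXC = 190
CXCIV = 194
194 is larger

CXCIV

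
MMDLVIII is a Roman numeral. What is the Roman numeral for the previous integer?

MMDLVIII = 2558; previous is 2557

MMDLVII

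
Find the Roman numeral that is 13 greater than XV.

XV = 15
15 + 13 = 28

XXVIII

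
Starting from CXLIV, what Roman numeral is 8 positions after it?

CXLIV = 144
144 + 8 = 152

CLII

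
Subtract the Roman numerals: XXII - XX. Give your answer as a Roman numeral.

XXII = 22
XX = 20
22 - 20 = 2

II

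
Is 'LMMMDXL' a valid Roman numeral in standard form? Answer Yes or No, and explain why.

'LMMMDXL': L should not appear more than once

No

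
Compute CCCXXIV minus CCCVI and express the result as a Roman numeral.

CCCXXIV = 324
CCCVI = 306
324 - 306 = 18

XVIII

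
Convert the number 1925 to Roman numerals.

Convert 1925 to Roman numerals:
  1925 contains 1×1000 (M)
  925 contains 1×900 (CM)
  25 contains 2×10 (XX)
  5 contains 1×5 (V)

MCMXXV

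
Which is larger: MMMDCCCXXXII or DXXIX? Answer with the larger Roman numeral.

MMMDCCCXXXII = 3832
DXXIX = 529
3832 is larger

MMMDCCCXXXII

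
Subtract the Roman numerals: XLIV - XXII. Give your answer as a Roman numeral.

XLIV = 44
XXII = 22
44 - 22 = 22

XXII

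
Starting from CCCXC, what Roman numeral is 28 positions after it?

CCCXC = 390
390 + 28 = 418

CDXVIII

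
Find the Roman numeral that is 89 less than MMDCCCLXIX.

MMDCCCLXIX = 2869
2869 - 89 = 2780

MMDCCLXXX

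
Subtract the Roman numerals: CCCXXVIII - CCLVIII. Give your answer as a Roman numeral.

CCCXXVIII = 328
CCLVIII = 258
328 - 258 = 70

LXX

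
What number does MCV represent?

MCV: M=1000, C=100, V=5
1000 + 100 + 5 = 1105

1105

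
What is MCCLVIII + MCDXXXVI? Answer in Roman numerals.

MCCLVIII = 1258
MCDXXXVI = 1436
1258 + 1436 = 2694

MMDCXCIV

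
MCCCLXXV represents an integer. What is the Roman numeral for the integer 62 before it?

MCCCLXXV = 1375
1375 - 62 = 1313

MCCCXIII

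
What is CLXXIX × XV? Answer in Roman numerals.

CLXXIX = 179
XV = 15
179 × 15 = 2685

MMDCLXXXV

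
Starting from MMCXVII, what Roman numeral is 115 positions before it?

MMCXVII = 2117
2117 - 115 = 2002

MMII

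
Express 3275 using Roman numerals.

Convert 3275 to Roman numerals:
  3275 contains 3×1000 (MMM)
  275 contains 2×100 (CC)
  75 contains 1×50 (L)
  25 contains 2×10 (XX)
  5 contains 1×5 (V)

MMMCCLXXV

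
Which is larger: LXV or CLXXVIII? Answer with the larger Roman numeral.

LXV = 65
CLXXVIII = 178
178 is larger

CLXXVIII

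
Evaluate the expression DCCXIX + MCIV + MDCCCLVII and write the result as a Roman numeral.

DCCXIX = 719, MCIV = 1104, MDCCCLVII = 1857
719 + 1104 = 1823
1823 + 1857 = 3680

MMMDCLXXX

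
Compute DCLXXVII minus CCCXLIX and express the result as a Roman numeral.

DCLXXVII = 677
CCCXLIX = 349
677 - 349 = 328

CCCXXVIII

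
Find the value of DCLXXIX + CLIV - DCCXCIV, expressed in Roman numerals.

DCLXXIX = 679, CLIV = 154, DCCXCIV = 794
679 + 154 = 833
833 - 794 = 39

XXXIX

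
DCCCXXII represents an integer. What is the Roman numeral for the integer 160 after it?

DCCCXXII = 822
822 + 160 = 982

CMLXXXII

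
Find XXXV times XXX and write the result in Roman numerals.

XXXV = 35
XXX = 30
35 × 30 = 1050

ML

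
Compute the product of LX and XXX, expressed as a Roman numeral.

LX = 60
XXX = 30
60 × 30 = 1800

MDCCC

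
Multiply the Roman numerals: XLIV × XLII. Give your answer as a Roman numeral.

XLIV = 44
XLII = 42
44 × 42 = 1848

MDCCCXLVIII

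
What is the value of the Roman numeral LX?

LX: L=50, X=10
50 + 10 = 60

60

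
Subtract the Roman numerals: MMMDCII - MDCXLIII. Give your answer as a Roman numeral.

MMMDCII = 3602
MDCXLIII = 1643
3602 - 1643 = 1959

MCMLIX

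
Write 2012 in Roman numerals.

Convert 2012 to Roman numerals:
  2012 contains 2×1000 (MM)
  12 contains 1×10 (X)
  2 contains 2×1 (II)

MMXII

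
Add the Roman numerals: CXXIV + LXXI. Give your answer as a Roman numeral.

CXXIV = 124
LXXI = 71
124 + 71 = 195

CXCV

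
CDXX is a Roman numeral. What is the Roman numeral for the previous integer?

CDXX = 420; previous is 419

CDXIX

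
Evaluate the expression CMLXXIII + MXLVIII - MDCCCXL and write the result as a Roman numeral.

CMLXXIII = 973, MXLVIII = 1048, MDCCCXL = 1840
973 + 1048 = 2021
2021 - 1840 = 181

CLXXXI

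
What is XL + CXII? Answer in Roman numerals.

XL = 40
CXII = 112
40 + 112 = 152

CLII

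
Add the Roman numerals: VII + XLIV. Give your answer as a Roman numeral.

VII = 7
XLIV = 44
7 + 44 = 51

LI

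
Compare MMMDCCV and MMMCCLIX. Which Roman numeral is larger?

MMMDCCV = 3705
MMMCCLIX = 3259
3705 is larger

MMMDCCV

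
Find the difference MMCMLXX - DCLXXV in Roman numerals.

MMCMLXX = 2970
DCLXXV = 675
2970 - 675 = 2295

MMCCXCV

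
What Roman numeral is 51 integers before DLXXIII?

DLXXIII = 573
573 - 51 = 522

DXXII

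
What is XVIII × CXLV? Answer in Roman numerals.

XVIII = 18
CXLV = 145
18 × 145 = 2610

MMDCX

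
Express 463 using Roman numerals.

Convert 463 to Roman numerals:
  463 contains 1×400 (CD)
  63 contains 1×50 (L)
  13 contains 1×10 (X)
  3 contains 3×1 (III)

CDLXIII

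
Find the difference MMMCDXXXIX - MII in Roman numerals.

MMMCDXXXIX = 3439
MII = 1002
3439 - 1002 = 2437

MMCDXXXVII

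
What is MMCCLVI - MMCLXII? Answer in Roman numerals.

MMCCLVI = 2256
MMCLXII = 2162
2256 - 2162 = 94

XCIV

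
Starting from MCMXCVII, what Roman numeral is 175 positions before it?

MCMXCVII = 1997
1997 - 175 = 1822

MDCCCXXII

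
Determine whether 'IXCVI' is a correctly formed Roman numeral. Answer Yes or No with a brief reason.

'IXCVI': I (position 1) comes before the larger symbol C (position 3) without being directly in front of it as a subtractive pair; apart from IV, IX, XL, XC, CD and CM, symbols must go from largest to smallest

No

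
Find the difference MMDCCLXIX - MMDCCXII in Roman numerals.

MMDCCLXIX = 2769
MMDCCXII = 2712
2769 - 2712 = 57

LVII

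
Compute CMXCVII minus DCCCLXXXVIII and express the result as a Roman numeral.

CMXCVII = 997
DCCCLXXXVIII = 888
997 - 888 = 109

CIX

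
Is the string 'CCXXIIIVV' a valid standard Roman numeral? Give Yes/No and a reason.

'CCXXIIIVV': V should not appear more than once

No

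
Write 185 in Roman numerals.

Convert 185 to Roman numerals:
  185 contains 1×100 (C)
  85 contains 1×50 (L)
  35 contains 3×10 (XXX)
  5 contains 1×5 (V)

CLXXXV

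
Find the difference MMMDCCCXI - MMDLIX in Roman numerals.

MMMDCCCXI = 3811
MMDLIX = 2559
3811 - 2559 = 1252

MCCLII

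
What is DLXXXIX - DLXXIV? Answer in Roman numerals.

DLXXXIX = 589
DLXXIV = 574
589 - 574 = 15

XV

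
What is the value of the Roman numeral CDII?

CDII: CD=400, I=1, I=1
400 + 1 + 1 = 402

402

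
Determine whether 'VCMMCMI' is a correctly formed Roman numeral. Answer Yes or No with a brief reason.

'VCMMCMI': Invalid subtractive combination: VC

No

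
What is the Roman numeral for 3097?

Convert 3097 to Roman numerals:
  3097 contains 3×1000 (MMM)
  97 contains 1×90 (XC)
  7 contains 1×5 (V)
  2 contains 2×1 (II)

MMMXCVII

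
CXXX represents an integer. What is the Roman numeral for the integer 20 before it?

CXXX = 130
130 - 20 = 110

CX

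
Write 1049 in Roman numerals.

Convert 1049 to Roman numerals:
  1049 contains 1×1000 (M)
  49 contains 1×40 (XL)
  9 contains 1×9 (IX)

MXLIX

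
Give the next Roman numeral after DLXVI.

DLXVI = 566, so the next integer is 566 + 1 = 567

DLXVII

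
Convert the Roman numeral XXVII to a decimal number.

XXVII: X=10, X=10, V=5, I=1, I=1
10 + 10 + 5 + 1 + 1 = 27

27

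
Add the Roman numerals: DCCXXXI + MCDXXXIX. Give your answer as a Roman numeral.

DCCXXXI = 731
MCDXXXIX = 1439
731 + 1439 = 2170

MMCLXX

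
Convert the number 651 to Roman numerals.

Convert 651 to Roman numerals:
  651 contains 1×500 (D)
  151 contains 1×100 (C)
  51 contains 1×50 (L)
  1 contains 1×1 (I)

DCLI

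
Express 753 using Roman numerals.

Convert 753 to Roman numerals:
  753 contains 1×500 (D)
  253 contains 2×100 (CC)
  53 contains 1×50 (L)
  3 contains 3×1 (III)

DCCLIII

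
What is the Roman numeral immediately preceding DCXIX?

DCXIX = 619; previous is 618

DCXVIII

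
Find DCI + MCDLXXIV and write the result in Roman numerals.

DCI = 601
MCDLXXIV = 1474
601 + 1474 = 2075

MMLXXV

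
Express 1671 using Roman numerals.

Convert 1671 to Roman numerals:
  1671 contains 1×1000 (M)
  671 contains 1×500 (D)
  171 contains 1×100 (C)
  71 contains 1×50 (L)
  21 contains 2×10 (XX)
  1 contains 1×1 (I)

MDCLXXI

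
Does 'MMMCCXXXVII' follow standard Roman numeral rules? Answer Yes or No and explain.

'MMMCCXXXVII': Check the rules: uses only the symbols I, V, X, L, C, D, M; no symbol is repeated more than three times in a row; V, L and D each appear at most once; no smaller symbol precedes a larger one (values never increase from left to right). Value: M (1000) + M (1000) + M (1000) + C (100) + C (100) + X (10) + X (10) + X (10) + V (5) + I (1) + I (1) = 3237. So it is a valid standard Roman numeral.

Yes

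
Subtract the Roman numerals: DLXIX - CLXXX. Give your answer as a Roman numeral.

DLXIX = 569
CLXXX = 180
569 - 180 = 389

CCCLXXXIX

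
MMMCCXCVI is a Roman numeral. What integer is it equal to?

MMMCCXCVI: M=1000, M=1000, M=1000, C=100, C=100, XC=90, V=5, I=1
1000 + 1000 + 1000 + 100 + 100 + 90 + 5 + 1 = 3296

3296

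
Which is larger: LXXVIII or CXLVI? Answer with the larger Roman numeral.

LXXVIII = 78
CXLVI = 146
146 is larger

CXLVI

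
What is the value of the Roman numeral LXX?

LXX: L=50, X=10, X=10
50 + 10 + 10 = 70

70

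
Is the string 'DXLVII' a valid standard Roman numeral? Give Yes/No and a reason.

'DXLVII': Check the rules: uses only the symbols I, V, X, L, C, D, M; no symbol is repeated more than three times in a row; V, L and D each appear at most once; the only place a smaller symbol precedes a larger one is the allowed subtractive pair XL, the symbol right after such a pair (if any) is smaller than the pair's first symbol, and otherwise the values never increase from left to right. Value: D (500) + XL (40) + V (5) + I (1) + I (1) = 547. So it is a valid standard Roman numeral.

Yes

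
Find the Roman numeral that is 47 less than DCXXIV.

DCXXIV = 624
624 - 47 = 577

DLXXVII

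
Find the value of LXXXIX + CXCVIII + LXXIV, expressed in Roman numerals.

LXXXIX = 89, CXCVIII = 198, LXXIV = 74
89 + 198 = 287
287 + 74 = 361

CCCLXI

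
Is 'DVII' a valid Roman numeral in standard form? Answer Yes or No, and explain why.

'DVII': Check the rules: uses only the symbols I, V, X, L, C, D, M; no symbol is repeated more than three times in a row; V, L and D each appear at most once; no smaller symbol precedes a larger one (values never increase from left to right). Value: D (500) + V (5) + I (1) + I (1) = 507. So it is a valid standard Roman numeral.

Yes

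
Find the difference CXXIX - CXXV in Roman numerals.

CXXIX = 129
CXXV = 125
129 - 125 = 4

IV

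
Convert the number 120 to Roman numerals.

Convert 120 to Roman numerals:
  120 contains 1×100 (C)
  20 contains 2×10 (XX)

CXX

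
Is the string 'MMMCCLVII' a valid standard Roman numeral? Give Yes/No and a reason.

'MMMCCLVII': Check the rules: uses only the symbols I, V, X, L, C, D, M; no symbol is repeated more than three times in a row; V, L and D each appear at most once; no smaller symbol precedes a larger one (values never increase from left to right). Value: M (1000) + M (1000) + M (1000) + C (100) + C (100) + L (50) + V (5) + I (1) + I (1) = 3257. So it is a valid standard Roman numeral.

Yes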